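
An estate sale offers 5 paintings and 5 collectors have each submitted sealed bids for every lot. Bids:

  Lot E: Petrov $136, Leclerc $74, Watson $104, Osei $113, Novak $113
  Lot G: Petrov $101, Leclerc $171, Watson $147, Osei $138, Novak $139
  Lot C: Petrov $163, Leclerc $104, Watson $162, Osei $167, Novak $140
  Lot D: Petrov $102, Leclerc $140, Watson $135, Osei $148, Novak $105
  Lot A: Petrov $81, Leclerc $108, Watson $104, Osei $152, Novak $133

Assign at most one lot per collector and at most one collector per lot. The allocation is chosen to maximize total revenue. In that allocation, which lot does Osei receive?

Optimal: Petrov→Lot E ($136), Leclerc→Lot G ($171), Watson→Lot C ($162), Osei→Lot D ($148), Novak→Lot A ($133) — total 136+171+162+148+133 = $750.
Column-greedy (each lot in turn goes to its best remaining collector) gives $742, worse by 8.
No other one-to-one assignment exceeds $750.
Osei's own top lot is Lot C ($167), but forcing Osei→Lot C and reassigning the rest optimally gives only $742 — worse by 8.

Osei receives Lot D.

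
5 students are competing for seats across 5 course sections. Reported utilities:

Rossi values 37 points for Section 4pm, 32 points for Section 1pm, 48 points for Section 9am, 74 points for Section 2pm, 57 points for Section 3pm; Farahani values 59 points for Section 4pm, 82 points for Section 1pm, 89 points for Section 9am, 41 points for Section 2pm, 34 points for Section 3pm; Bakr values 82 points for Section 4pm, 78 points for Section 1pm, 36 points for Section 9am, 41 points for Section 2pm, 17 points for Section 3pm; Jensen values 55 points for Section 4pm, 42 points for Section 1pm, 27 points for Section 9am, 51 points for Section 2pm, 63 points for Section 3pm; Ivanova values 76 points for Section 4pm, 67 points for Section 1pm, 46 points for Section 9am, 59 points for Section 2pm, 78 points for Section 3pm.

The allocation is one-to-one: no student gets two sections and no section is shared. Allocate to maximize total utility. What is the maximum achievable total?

Max total: 380 points

Optimal: Rossi→Section 2pm (74 points), Farahani→Section 9am (89 points), Bakr→Section 1pm (78 points), Jensen→Section 3pm (63 points), Ivanova→Section 4pm (76 points) — total 74+89+78+63+76 = 380 points.
Row-greedy (each student in turn takes its best remaining section) gives 375 points, worse by 5.
Next-best assignment: Rossi→Section 2pm, Farahani→Section 9am, Bakr→Section 4pm, Jensen→Section 3pm, Ivanova→Section 1pm = 375 points.
Swapping Bakr↔Ivanova (Bakr→Section 4pm 82 points, Ivanova→Section 1pm 67 points) loses 5.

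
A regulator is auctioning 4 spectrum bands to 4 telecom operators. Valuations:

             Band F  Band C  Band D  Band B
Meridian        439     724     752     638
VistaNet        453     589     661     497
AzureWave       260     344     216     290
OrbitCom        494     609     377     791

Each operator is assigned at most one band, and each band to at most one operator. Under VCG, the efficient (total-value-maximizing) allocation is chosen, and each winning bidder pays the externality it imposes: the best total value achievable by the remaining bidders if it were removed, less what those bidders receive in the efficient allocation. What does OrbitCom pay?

Efficient allocation: Meridian→Band C ($724M), VistaNet→Band D ($661M), AzureWave→Band F ($260M), OrbitCom→Band B ($791M); total welfare W = $2436M.
OrbitCom receives Band B at value $791M, so the others get W − 791 = $1645M.
Without OrbitCom: best allocation of the remaining 3 bidders over all 4 bands is Meridian→Band C ($724M), VistaNet→Band D ($661M), AzureWave→Band B ($290M), total $1675M.
VCG payment = (others' best without OrbitCom) − (others' welfare with OrbitCom) = 1675 − 1645 = $30M.

OrbitCom pays $30M.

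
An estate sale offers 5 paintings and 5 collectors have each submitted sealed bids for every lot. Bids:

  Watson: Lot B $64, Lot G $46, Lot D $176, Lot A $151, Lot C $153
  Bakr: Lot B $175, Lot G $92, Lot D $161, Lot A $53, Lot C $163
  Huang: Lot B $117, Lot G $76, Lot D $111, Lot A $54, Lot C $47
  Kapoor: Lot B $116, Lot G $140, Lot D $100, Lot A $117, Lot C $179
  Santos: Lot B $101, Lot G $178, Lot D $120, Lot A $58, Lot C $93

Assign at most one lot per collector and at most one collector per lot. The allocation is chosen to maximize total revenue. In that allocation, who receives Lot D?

Huang receives Lot D.

Optimal: Watson→Lot A ($151), Bakr→Lot B ($175), Huang→Lot D ($111), Kapoor→Lot C ($179), Santos→Lot G ($178) — total 151+175+111+179+178 = $794.
Row-greedy (each collector in turn takes its best remaining lot) gives $664, worse by 130.
Next-best assignment: Watson→Lot A, Bakr→Lot D, Huang→Lot B, Kapoor→Lot C, Santos→Lot G = $786.
Huang's own top lot is Lot B ($117), but forcing Huang→Lot B and reassigning the rest optimally gives only $786 — worse by 8.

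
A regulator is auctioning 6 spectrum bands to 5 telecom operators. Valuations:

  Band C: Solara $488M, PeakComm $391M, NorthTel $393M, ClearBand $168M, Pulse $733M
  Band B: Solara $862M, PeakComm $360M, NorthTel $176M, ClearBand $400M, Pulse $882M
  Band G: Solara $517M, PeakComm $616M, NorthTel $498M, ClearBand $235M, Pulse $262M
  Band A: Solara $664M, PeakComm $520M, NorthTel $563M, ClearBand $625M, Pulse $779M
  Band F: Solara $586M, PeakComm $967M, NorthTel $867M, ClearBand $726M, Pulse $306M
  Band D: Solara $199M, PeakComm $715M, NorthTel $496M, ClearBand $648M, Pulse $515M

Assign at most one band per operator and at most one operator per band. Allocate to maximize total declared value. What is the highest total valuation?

Max total: $3802M

This is the linear assignment problem.
Optimal: Solara→Band B ($862M), PeakComm→Band D ($715M), NorthTel→Band F ($867M), ClearBand→Band A ($625M), Pulse→Band C ($733M) — total 862+715+867+625+733 = $3802M.
Row-greedy (each operator in turn takes its best remaining band) gives $3773M, worse by 29.
Next-best assignment: Solara→Band B, PeakComm→Band F, NorthTel→Band A, ClearBand→Band D, Pulse→Band C = $3773M.
Swapping Pulse↔NorthTel (Pulse→Band F $306M, NorthTel→Band C $393M) loses 901.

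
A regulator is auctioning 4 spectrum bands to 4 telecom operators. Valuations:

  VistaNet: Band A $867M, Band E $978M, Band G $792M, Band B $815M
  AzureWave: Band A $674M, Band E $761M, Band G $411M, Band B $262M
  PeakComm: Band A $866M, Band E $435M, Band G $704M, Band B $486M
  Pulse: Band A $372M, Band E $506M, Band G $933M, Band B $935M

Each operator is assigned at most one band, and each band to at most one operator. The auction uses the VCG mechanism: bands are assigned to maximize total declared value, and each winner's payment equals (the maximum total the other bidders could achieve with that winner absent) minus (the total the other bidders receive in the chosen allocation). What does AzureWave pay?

Efficient allocation: VistaNet→Band B ($815M), AzureWave→Band E ($761M), PeakComm→Band A ($866M), Pulse→Band G ($933M); total welfare W = $3375M.
AzureWave receives Band E at value $761M, so the others get W − 761 = $2614M.
Without AzureWave: best allocation of the remaining 3 bidders over all 4 bands is VistaNet→Band E ($978M), PeakComm→Band A ($866M), Pulse→Band B ($935M), total $2779M.
VCG payment = (others' best without AzureWave) − (others' welfare with AzureWave) = 2779 − 2614 = $165M.

AzureWave pays $165M.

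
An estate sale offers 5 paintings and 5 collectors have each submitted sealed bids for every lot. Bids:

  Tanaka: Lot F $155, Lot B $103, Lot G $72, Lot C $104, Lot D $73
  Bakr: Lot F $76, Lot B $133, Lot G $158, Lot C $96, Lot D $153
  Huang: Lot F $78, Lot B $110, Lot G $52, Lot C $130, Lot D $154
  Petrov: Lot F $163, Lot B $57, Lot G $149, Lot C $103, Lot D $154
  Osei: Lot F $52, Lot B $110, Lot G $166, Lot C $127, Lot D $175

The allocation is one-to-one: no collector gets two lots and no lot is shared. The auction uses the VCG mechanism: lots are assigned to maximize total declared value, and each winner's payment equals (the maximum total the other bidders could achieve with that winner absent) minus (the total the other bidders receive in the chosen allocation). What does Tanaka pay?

Tanaka pays $39.

Efficient allocation: Tanaka→Lot F ($155), Bakr→Lot B ($133), Huang→Lot C ($130), Petrov→Lot G ($149), Osei→Lot D ($175); total welfare W = $742.
Tanaka receives Lot F at value $155, so the others get W − 155 = $587.
Without Tanaka: best allocation of the remaining 4 bidders over all 5 lots is Bakr→Lot G ($158), Huang→Lot C ($130), Petrov→Lot F ($163), Osei→Lot D ($175), total $626.
VCG payment = (others' best without Tanaka) − (others' welfare with Tanaka) = 626 − 587 = $39.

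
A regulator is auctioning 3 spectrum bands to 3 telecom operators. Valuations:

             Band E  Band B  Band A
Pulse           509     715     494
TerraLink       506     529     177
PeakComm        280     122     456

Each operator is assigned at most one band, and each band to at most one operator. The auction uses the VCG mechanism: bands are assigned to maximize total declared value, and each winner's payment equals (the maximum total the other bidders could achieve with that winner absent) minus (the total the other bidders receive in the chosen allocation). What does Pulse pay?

Pulse pays $23M.

Efficient allocation: Pulse→Band B ($715M), TerraLink→Band E ($506M), PeakComm→Band A ($456M); total welfare W = $1677M.
Pulse receives Band B at value $715M, so the others get W − 715 = $962M.
Without Pulse: best allocation of the remaining 2 bidders over all 3 bands is TerraLink→Band B ($529M), PeakComm→Band A ($456M), total $985M.
VCG payment = (others' best without Pulse) − (others' welfare with Pulse) = 985 − 962 = $23M.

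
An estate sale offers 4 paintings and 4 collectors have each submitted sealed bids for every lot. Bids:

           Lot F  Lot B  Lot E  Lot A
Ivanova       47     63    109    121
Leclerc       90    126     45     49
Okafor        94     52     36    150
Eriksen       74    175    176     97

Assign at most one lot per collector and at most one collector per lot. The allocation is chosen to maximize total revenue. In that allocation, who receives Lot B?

Optimal: Ivanova→Lot E ($109), Leclerc→Lot F ($90), Okafor→Lot A ($150), Eriksen→Lot B ($175) — total 109+90+150+175 = $524.
Max-entry greedy (repeatedly take the single best remaining cell) gives $499, worse by 25.
Every other assignment is strictly worse.
Eriksen's own top lot is Lot E ($176), but forcing Eriksen→Lot E and reassigning the rest optimally gives only $517 — worse by 7.

Eriksen receives Lot B.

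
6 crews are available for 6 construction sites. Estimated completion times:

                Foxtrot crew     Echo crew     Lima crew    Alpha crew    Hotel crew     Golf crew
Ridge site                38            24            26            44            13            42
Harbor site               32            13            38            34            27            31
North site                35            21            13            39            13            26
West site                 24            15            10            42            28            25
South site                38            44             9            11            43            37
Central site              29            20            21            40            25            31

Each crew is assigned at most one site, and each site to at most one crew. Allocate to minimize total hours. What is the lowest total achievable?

Treat this as an assignment problem: match each crew to one site.
Optimal: Foxtrot crew→Central site (29 hours), Echo crew→Harbor site (13 hours), Lima crew→West site (10 hours), Alpha crew→South site (11 hours), Hotel crew→Ridge site (13 hours), Golf crew→North site (26 hours) — total 29+13+10+11+13+26 = 102 hours.
Row-greedy (each crew in turn takes its cheapest remaining site) gives 129 hours, worse by 27.
Next-best assignment: Foxtrot crew→Central site, Echo crew→Harbor site, Lima crew→North site, Alpha crew→South site, Hotel crew→Ridge site, Golf crew→West site = 104 hours.
Checked against all permutations: 102 hours is optimal.

Min total: 102 hours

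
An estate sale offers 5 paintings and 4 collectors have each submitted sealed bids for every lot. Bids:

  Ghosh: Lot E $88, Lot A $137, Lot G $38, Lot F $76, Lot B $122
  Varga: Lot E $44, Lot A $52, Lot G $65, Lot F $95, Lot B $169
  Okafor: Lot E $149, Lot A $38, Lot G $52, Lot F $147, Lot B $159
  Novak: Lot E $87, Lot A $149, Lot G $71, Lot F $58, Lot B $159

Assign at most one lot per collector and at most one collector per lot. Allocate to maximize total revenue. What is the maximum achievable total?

Maximum total: $553

Optimal: Ghosh→Lot E ($88), Varga→Lot B ($169), Okafor→Lot F ($147), Novak→Lot A ($149) — total 88+169+147+149 = $553.
Row-greedy (each collector in turn takes its best remaining lot) gives $526, worse by 27.
Swapping Varga↔Novak (Varga→Lot A $52, Novak→Lot B $159) loses 107.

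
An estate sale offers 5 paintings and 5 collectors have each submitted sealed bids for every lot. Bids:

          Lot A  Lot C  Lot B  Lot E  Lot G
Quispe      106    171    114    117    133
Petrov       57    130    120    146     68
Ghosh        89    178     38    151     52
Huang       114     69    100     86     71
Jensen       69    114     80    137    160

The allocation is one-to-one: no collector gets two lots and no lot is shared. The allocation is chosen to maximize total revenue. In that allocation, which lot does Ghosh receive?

Ghosh receives Lot E.

Treat this as an assignment problem: match each collector to one lot.
Optimal: Quispe→Lot C ($171), Petrov→Lot B ($120), Ghosh→Lot E ($151), Huang→Lot A ($114), Jensen→Lot G ($160) — total 171+120+151+114+160 = $716.
Row-greedy (each collector in turn takes its best remaining lot) gives $666, worse by 50.
Next-best assignment: Quispe→Lot B, Petrov→Lot E, Ghosh→Lot C, Huang→Lot A, Jensen→Lot G = $712.
Checked against all permutations: $716 is optimal.
Ghosh's own top lot is Lot C ($178), but forcing Ghosh→Lot C and reassigning the rest optimally gives only $712 — worse by 4.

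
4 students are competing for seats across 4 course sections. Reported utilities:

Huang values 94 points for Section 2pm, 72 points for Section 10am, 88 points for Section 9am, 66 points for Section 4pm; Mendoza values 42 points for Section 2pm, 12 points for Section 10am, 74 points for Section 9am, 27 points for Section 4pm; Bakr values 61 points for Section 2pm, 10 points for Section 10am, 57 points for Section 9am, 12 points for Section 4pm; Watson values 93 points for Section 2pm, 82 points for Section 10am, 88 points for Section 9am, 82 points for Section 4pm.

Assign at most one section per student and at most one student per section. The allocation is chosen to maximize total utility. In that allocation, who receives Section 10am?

Huang receives Section 10am.

This is a one-to-one assignment (maximum-weight bipartite matching).
Optimal: Huang→Section 10am (72 points), Mendoza→Section 9am (74 points), Bakr→Section 2pm (61 points), Watson→Section 4pm (82 points) — total 72+74+61+82 = 289 points.
Max-entry greedy (repeatedly take the single best remaining cell) gives 219 points, worse by 70.
Huang's own top section is Section 2pm (94 points), but forcing Huang→Section 2pm and reassigning the rest optimally gives only 262 points — worse by 27.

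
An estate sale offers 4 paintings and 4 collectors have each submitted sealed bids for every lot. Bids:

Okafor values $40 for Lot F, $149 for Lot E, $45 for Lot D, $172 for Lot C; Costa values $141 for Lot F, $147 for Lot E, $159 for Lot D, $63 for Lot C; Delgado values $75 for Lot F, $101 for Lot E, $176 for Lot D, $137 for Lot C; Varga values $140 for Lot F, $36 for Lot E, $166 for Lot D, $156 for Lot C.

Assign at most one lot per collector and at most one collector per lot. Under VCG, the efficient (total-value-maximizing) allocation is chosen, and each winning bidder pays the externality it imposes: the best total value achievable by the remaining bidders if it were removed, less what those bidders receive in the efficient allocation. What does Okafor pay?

Okafor pays $16.

Efficient allocation: Okafor→Lot C ($172), Costa→Lot E ($147), Delgado→Lot D ($176), Varga→Lot F ($140); total welfare W = $635.
Okafor receives Lot C at value $172, so the others get W − 172 = $463.
Without Okafor: best allocation of the remaining 3 bidders over all 4 lots is Costa→Lot E ($147), Delgado→Lot D ($176), Varga→Lot C ($156), total $479.
VCG payment = (others' best without Okafor) − (others' welfare with Okafor) = 479 − 463 = $16.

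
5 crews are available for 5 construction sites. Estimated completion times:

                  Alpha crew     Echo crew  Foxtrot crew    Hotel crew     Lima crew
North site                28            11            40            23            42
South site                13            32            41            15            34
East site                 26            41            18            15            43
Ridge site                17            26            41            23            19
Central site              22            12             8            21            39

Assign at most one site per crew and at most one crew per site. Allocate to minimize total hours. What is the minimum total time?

Optimal: Alpha crew→South site (13 hours), Echo crew→North site (11 hours), Foxtrot crew→Central site (8 hours), Hotel crew→East site (15 hours), Lima crew→Ridge site (19 hours) — total 13+11+8+15+19 = 66 hours.
Every other assignment is strictly worse.

Min total: 66 hours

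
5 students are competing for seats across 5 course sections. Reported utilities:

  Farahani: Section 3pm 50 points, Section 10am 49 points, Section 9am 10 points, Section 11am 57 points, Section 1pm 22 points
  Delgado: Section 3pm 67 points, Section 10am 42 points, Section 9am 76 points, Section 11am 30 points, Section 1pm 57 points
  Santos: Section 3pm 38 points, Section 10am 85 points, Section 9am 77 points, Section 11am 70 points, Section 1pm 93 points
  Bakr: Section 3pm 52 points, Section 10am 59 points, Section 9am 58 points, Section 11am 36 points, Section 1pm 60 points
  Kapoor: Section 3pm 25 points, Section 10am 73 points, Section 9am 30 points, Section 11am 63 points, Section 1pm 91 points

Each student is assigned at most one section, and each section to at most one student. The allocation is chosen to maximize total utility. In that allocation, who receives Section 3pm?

Bakr receives Section 3pm.

Treat this as an assignment problem: match each student to one section.
Optimal: Farahani→Section 11am (57 points), Delgado→Section 9am (76 points), Santos→Section 10am (85 points), Bakr→Section 3pm (52 points), Kapoor→Section 1pm (91 points) — total 57+76+85+52+91 = 361 points.
Max-entry greedy (repeatedly take the single best remaining cell) gives 351 points, worse by 10.
Next-best assignment: Farahani→Section 11am, Delgado→Section 3pm, Santos→Section 10am, Bakr→Section 9am, Kapoor→Section 1pm = 358 points.
Bakr's own top section is Section 1pm (60 points), but forcing Bakr→Section 1pm and reassigning the rest optimally gives only 334 points — worse by 27.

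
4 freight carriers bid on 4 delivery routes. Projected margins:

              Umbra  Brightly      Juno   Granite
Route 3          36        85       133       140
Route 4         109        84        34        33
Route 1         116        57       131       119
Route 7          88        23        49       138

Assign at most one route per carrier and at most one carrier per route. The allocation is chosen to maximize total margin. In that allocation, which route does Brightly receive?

Optimal: Umbra→Route 1 ($116k), Brightly→Route 4 ($84k), Juno→Route 3 ($133k), Granite→Route 7 ($138k) — total 116+84+133+138 = $471k.
Max-entry greedy (repeatedly take the single best remaining cell) gives $403k, worse by 68.
Swapping Brightly↔Umbra (Brightly→Route 1 $57k, Umbra→Route 4 $109k) loses 34.
Brightly's own top route is Route 3 ($85k), but forcing Brightly→Route 3 and reassigning the rest optimally gives only $463k — worse by 8.

Brightly receives Route 4.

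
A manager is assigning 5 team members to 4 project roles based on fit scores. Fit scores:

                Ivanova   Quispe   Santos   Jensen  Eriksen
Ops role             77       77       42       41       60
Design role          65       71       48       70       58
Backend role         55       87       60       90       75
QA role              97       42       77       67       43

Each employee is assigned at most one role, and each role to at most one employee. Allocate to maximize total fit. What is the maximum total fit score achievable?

Maximum total: 322 pts

Optimal: Quispe→Ops role (77 pts), Eriksen→Design role (58 pts), Jensen→Backend role (90 pts), Ivanova→QA role (97 pts) — total 77+58+90+97 = 322 pts.
Column-greedy (each role in turn goes to its best remaining employee) gives 315 pts, worse by 7.
Swapping Ivanova↔Quispe (Ivanova→Ops role 77 pts, Quispe→QA role 42 pts) loses 55.
Every other assignment is strictly worse.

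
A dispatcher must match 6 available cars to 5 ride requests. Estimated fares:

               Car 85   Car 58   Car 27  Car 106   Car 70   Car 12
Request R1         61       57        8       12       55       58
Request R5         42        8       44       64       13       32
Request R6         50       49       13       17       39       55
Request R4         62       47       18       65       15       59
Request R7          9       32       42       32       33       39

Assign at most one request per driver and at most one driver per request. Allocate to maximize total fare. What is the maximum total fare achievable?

Optimal: Car 58→Request R1 ($57), Car 106→Request R5 ($64), Car 12→Request R6 ($55), Car 85→Request R4 ($62), Car 27→Request R7 ($42) — total 57+64+55+62+42 = $280.
Max-entry greedy (repeatedly take the single best remaining cell) gives $258, worse by 22.
Next-best assignment: Car 70→Request R1, Car 106→Request R5, Car 12→Request R6, Car 85→Request R4, Car 27→Request R7 = $278.
Swapping Car 85↔Car 58 (Car 85→Request R1 $61, Car 58→Request R4 $47) loses 11.
Every other assignment is strictly worse.

Maximum total: $280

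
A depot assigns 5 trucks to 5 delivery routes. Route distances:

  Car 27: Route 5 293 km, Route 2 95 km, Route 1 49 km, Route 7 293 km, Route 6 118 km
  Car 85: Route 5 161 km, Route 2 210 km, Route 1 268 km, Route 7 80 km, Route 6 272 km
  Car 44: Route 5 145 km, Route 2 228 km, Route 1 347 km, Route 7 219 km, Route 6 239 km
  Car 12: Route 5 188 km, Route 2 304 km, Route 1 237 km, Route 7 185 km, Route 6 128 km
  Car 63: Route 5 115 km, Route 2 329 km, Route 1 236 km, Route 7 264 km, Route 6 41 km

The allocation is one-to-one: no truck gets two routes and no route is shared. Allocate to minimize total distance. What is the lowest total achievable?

Min total: 586 km

Optimal: Car 27→Route 1 (49 km), Car 85→Route 7 (80 km), Car 44→Route 2 (228 km), Car 12→Route 5 (188 km), Car 63→Route 6 (41 km) — total 49+80+228+188+41 = 586 km.
Row-greedy (each truck in turn takes its cheapest remaining route) gives 731 km, worse by 145.
Next-best assignment: Car 27→Route 2, Car 85→Route 7, Car 44→Route 5, Car 12→Route 1, Car 63→Route 6 = 598 km.
Swapping Car 85↔Car 27 (Car 85→Route 1 268 km, Car 27→Route 7 293 km) adds 432.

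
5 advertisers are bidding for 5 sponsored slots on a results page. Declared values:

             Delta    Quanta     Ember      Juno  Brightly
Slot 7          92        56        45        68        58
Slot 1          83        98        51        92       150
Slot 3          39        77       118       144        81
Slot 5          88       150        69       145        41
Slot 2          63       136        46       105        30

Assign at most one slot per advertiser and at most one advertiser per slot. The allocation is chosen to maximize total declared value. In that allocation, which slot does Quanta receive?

Quanta receives Slot 2.

Optimal: Delta→Slot 7 ($92), Quanta→Slot 2 ($136), Ember→Slot 3 ($118), Juno→Slot 5 ($145), Brightly→Slot 1 ($150) — total 92+136+118+145+150 = $641.
Row-greedy (each advertiser in turn takes its best remaining slot) gives $615, worse by 26.
Every other assignment is strictly worse.
Quanta's own top slot is Slot 5 ($150), but forcing Quanta→Slot 5 and reassigning the rest optimally gives only $615 — worse by 26.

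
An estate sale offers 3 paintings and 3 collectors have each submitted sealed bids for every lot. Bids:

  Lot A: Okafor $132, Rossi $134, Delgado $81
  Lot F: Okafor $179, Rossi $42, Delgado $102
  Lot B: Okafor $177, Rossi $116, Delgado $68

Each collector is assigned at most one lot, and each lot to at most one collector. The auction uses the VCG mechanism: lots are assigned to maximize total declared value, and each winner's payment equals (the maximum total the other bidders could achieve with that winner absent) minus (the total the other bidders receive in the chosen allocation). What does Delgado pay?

Efficient allocation: Okafor→Lot B ($177), Rossi→Lot A ($134), Delgado→Lot F ($102); total welfare W = $413.
Delgado receives Lot F at value $102, so the others get W − 102 = $311.
Without Delgado: best allocation of the remaining 2 bidders over all 3 lots is Okafor→Lot F ($179), Rossi→Lot A ($134), total $313.
VCG payment = (others' best without Delgado) − (others' welfare with Delgado) = 313 − 311 = $2.

Delgado pays $2.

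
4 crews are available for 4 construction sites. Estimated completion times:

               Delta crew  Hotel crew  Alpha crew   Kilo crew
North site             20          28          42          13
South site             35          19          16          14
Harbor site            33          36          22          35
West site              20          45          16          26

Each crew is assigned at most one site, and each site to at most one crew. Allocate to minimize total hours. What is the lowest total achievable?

Min total: 74 hours

Optimal: Delta crew→West site (20 hours), Hotel crew→South site (19 hours), Alpha crew→Harbor site (22 hours), Kilo crew→North site (13 hours) — total 20+19+22+13 = 74 hours.
Column-greedy (each site in turn goes to its cheapest remaining crew) gives 107 hours, worse by 33.
Swapping Alpha crew↔Kilo crew (Alpha crew→North site 42 hours, Kilo crew→Harbor site 35 hours) adds 42.
No other one-to-one assignment undercuts 74 hours.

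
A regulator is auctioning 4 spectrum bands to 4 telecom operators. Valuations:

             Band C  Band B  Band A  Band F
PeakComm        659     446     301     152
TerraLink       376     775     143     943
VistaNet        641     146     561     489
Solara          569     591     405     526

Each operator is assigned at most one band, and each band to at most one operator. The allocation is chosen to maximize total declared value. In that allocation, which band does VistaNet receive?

Optimal: PeakComm→Band C ($659M), TerraLink→Band F ($943M), VistaNet→Band A ($561M), Solara→Band B ($591M) — total 659+943+561+591 = $2754M.
Next-best assignment: PeakComm→Band C, TerraLink→Band B, VistaNet→Band A, Solara→Band F = $2521M.
VistaNet's own top band is Band C ($641M), but forcing VistaNet→Band C and reassigning the rest optimally gives only $2476M — worse by 278.

VistaNet receives Band A.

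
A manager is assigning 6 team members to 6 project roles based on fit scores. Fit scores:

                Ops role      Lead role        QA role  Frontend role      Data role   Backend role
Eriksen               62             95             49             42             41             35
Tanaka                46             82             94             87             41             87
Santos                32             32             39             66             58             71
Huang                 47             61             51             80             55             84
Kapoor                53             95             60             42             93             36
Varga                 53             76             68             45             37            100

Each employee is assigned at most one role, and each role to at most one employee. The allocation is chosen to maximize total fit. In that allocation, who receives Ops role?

Huang receives Ops role.

Treat this as an assignment problem: match each employee to one role.
Optimal: Eriksen→Lead role (95 pts), Tanaka→QA role (94 pts), Santos→Frontend role (66 pts), Huang→Ops role (47 pts), Kapoor→Data role (93 pts), Varga→Backend role (100 pts) — total 95+94+66+47+93+100 = 495 pts.
Column-greedy (each role in turn goes to its best remaining employee) gives 489 pts, worse by 6.
No other one-to-one assignment exceeds 495 pts.
Huang's own top role is Backend role (84 pts), but forcing Huang→Backend role and reassigning the rest optimally gives only 485 pts — worse by 10.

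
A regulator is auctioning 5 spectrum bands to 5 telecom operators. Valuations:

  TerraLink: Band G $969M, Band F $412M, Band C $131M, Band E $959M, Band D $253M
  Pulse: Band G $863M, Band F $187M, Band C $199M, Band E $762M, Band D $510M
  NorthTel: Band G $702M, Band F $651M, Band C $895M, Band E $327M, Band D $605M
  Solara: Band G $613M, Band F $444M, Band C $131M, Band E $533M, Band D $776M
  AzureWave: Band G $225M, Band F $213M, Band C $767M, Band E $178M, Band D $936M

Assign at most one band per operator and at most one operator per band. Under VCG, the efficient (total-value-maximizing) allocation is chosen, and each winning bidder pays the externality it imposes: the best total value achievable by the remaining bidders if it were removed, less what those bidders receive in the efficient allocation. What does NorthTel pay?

NorthTel pays $163M.

Efficient allocation: TerraLink→Band E ($959M), Pulse→Band G ($863M), NorthTel→Band C ($895M), Solara→Band F ($444M), AzureWave→Band D ($936M); total welfare W = $4097M.
NorthTel receives Band C at value $895M, so the others get W − 895 = $3202M.
Without NorthTel: best allocation of the remaining 4 bidders over all 5 bands is TerraLink→Band E ($959M), Pulse→Band G ($863M), Solara→Band D ($776M), AzureWave→Band C ($767M), total $3365M.
VCG payment = (others' best without NorthTel) − (others' welfare with NorthTel) = 3365 − 3202 = $163M.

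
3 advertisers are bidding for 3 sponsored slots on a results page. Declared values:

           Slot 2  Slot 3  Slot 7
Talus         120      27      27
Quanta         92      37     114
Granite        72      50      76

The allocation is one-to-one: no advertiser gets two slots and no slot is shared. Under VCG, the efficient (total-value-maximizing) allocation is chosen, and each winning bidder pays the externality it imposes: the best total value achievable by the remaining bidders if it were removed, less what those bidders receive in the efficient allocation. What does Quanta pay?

Efficient allocation: Talus→Slot 2 ($120), Quanta→Slot 7 ($114), Granite→Slot 3 ($50); total welfare W = $284.
Quanta receives Slot 7 at value $114, so the others get W − 114 = $170.
Without Quanta: best allocation of the remaining 2 bidders over all 3 slots is Talus→Slot 2 ($120), Granite→Slot 7 ($76), total $196.
VCG payment = (others' best without Quanta) − (others' welfare with Quanta) = 196 − 170 = $26.

Quanta pays $26.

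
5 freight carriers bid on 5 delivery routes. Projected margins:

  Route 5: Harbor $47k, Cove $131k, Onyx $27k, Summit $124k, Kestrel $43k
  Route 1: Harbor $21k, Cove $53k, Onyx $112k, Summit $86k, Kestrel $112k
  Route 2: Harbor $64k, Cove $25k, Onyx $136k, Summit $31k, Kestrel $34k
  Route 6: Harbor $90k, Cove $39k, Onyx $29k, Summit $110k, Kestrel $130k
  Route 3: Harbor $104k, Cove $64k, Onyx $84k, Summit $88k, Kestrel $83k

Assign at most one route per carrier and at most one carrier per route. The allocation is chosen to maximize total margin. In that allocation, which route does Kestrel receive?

Optimal: Harbor→Route 3 ($104k), Cove→Route 5 ($131k), Onyx→Route 2 ($136k), Summit→Route 6 ($110k), Kestrel→Route 1 ($112k) — total 104+131+136+110+112 = $593k.
Column-greedy (each route in turn goes to its best remaining carrier) gives $525k, worse by 68.
Checked against all permutations: $593k is optimal.
Kestrel's own top route is Route 6 ($130k), but forcing Kestrel→Route 6 and reassigning the rest optimally gives only $587k — worse by 6.

Kestrel receives Route 1.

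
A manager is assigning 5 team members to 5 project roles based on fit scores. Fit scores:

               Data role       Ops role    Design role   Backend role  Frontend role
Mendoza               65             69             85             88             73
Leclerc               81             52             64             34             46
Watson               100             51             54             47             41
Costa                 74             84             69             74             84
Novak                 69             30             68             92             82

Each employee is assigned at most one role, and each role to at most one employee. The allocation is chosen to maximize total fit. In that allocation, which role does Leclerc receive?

Leclerc receives Design role.

Treat this as an assignment problem: match each employee to one role.
Optimal: Mendoza→Backend role (88 pts), Leclerc→Design role (64 pts), Watson→Data role (100 pts), Costa→Ops role (84 pts), Novak→Frontend role (82 pts) — total 88+64+100+84+82 = 418 pts.
Max-entry greedy (repeatedly take the single best remaining cell) gives 407 pts, worse by 11.
Leclerc's own top role is Data role (81 pts), but forcing Leclerc→Data role and reassigning the rest optimally gives only 393 pts — worse by 25.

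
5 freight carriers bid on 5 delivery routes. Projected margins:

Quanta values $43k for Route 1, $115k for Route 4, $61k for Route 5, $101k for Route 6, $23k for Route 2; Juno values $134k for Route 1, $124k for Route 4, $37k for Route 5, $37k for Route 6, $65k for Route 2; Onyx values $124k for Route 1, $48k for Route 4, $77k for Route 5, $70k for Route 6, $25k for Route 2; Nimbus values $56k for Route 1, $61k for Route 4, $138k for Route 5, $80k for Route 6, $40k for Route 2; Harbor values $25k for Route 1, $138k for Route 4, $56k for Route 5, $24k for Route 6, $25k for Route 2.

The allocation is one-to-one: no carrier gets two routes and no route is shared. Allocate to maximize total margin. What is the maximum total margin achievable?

Optimal: Quanta→Route 6 ($101k), Juno→Route 2 ($65k), Onyx→Route 1 ($124k), Nimbus→Route 5 ($138k), Harbor→Route 4 ($138k) — total 101+65+124+138+138 = $566k.
Column-greedy (each route in turn goes to its best remaining carrier) gives $536k, worse by 30.
Swapping Nimbus↔Quanta (Nimbus→Route 6 $80k, Quanta→Route 5 $61k) loses 98.

Max total: $566k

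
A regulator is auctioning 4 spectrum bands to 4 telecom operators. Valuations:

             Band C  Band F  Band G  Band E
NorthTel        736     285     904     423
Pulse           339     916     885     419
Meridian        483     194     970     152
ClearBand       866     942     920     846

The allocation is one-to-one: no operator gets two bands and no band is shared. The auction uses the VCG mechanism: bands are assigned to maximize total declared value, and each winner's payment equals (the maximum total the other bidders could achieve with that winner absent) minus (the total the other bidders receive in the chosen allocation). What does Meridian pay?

Meridian pays $188M.

Efficient allocation: NorthTel→Band C ($736M), Pulse→Band F ($916M), Meridian→Band G ($970M), ClearBand→Band E ($846M); total welfare W = $3468M.
Meridian receives Band G at value $970M, so the others get W − 970 = $2498M.
Without Meridian: best allocation of the remaining 3 bidders over all 4 bands is NorthTel→Band G ($904M), Pulse→Band F ($916M), ClearBand→Band C ($866M), total $2686M.
VCG payment = (others' best without Meridian) − (others' welfare with Meridian) = 2686 − 2498 = $188M.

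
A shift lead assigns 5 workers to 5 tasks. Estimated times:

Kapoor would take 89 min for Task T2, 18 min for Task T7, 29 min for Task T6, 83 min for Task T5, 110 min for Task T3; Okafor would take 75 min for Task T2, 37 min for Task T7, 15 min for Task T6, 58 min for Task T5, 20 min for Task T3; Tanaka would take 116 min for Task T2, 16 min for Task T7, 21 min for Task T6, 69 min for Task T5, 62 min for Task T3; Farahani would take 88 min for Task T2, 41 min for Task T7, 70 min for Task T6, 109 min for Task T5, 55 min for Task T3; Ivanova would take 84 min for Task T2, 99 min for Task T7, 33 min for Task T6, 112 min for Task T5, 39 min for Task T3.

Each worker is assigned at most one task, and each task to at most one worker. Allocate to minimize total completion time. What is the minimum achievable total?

Optimal: Kapoor→Task T7 (18 min), Okafor→Task T5 (58 min), Tanaka→Task T6 (21 min), Farahani→Task T2 (88 min), Ivanova→Task T3 (39 min) — total 18+58+21+88+39 = 224 min.
Min-entry greedy (repeatedly take the single cheapest remaining cell) gives 241 min, worse by 17.
Next-best assignment: Kapoor→Task T7, Okafor→Task T3, Tanaka→Task T5, Farahani→Task T2, Ivanova→Task T6 = 228 min.

Minimum total: 224 min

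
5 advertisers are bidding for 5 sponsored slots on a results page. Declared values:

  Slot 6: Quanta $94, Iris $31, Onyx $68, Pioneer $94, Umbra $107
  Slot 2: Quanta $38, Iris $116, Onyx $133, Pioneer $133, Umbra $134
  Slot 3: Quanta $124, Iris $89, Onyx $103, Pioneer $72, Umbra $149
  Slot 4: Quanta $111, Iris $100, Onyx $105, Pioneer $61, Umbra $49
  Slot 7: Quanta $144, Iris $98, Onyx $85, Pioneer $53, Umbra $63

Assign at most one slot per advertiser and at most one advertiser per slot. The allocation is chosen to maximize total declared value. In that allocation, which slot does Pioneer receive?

Pioneer receives Slot 6.

Optimal: Quanta→Slot 7 ($144), Iris→Slot 4 ($100), Onyx→Slot 2 ($133), Pioneer→Slot 6 ($94), Umbra→Slot 3 ($149) — total 144+100+133+94+149 = $620.
Column-greedy (each slot in turn goes to its best remaining advertiser) gives $517, worse by 103.
Every other assignment is strictly worse.
Pioneer's own top slot is Slot 2 ($133), but forcing Pioneer→Slot 2 and reassigning the rest optimally gives only $594 — worse by 26.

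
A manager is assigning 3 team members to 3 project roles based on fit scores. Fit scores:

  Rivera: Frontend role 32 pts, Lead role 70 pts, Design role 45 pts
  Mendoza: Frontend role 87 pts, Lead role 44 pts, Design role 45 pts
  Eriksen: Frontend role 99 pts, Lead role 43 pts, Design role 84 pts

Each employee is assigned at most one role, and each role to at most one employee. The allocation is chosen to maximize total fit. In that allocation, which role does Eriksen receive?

Optimal: Rivera→Lead role (70 pts), Mendoza→Frontend role (87 pts), Eriksen→Design role (84 pts) — total 70+87+84 = 241 pts.
Column-greedy (each role in turn goes to its best remaining employee) gives 214 pts, worse by 27.
Next-best assignment: Rivera→Lead role, Mendoza→Design role, Eriksen→Frontend role = 214 pts.
Eriksen's own top role is Frontend role (99 pts), but forcing Eriksen→Frontend role and reassigning the rest optimally gives only 214 pts — worse by 27.

Eriksen receives Design role.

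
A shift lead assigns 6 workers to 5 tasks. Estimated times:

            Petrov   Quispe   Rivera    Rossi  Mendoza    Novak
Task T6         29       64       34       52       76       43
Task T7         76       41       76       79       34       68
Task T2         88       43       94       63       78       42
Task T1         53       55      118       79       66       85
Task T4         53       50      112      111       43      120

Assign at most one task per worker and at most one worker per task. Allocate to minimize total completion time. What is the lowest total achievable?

Min total: 213 min

Optimal: Rivera→Task T6 (34 min), Quispe→Task T7 (41 min), Novak→Task T2 (42 min), Petrov→Task T1 (53 min), Mendoza→Task T4 (43 min) — total 34+41+42+53+43 = 213 min.
Column-greedy (each task in turn goes to its cheapest remaining worker) gives 271 min, worse by 58.
No other one-to-one assignment undercuts 213 min.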